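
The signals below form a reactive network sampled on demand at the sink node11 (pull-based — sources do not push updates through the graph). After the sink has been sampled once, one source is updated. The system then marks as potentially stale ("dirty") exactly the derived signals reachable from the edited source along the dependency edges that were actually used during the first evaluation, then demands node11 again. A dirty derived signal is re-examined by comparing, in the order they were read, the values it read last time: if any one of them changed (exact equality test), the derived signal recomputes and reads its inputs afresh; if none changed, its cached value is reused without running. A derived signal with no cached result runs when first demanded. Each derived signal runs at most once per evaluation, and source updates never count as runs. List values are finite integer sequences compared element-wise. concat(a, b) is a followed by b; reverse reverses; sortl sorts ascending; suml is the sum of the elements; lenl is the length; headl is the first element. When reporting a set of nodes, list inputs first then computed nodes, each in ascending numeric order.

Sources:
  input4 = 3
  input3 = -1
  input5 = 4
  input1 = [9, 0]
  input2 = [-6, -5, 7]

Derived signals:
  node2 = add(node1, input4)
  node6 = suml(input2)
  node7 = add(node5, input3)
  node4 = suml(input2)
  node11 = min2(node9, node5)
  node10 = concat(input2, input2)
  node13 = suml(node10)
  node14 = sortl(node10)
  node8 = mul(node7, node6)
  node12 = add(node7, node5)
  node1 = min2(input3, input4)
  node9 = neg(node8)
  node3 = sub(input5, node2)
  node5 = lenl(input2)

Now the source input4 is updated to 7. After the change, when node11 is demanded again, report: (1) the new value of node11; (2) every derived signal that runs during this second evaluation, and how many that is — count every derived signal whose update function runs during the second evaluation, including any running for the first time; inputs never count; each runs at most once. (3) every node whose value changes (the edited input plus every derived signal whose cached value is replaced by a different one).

node11 now evaluates to 3.
Run set: none (0 run).
Changed values: input4.
The important point: nothing the output needs ever reads input4, so the edit is invisible to it.

Initial pass — values computed on the first demand:
  node5 = lenl([-6, -5, 7]) = 3
  node6 = suml([-6, -5, 7]) = -4
  node7 = add(3, -1) = 2
  node8 = mul(2, -4) = -8
  node9 = neg(-8) = 8
  node11 = min2(8, 3) = 3

Second demand — change propagation:
  no demanded computation ever read input4, so the edit dirties nothing and nothing runs.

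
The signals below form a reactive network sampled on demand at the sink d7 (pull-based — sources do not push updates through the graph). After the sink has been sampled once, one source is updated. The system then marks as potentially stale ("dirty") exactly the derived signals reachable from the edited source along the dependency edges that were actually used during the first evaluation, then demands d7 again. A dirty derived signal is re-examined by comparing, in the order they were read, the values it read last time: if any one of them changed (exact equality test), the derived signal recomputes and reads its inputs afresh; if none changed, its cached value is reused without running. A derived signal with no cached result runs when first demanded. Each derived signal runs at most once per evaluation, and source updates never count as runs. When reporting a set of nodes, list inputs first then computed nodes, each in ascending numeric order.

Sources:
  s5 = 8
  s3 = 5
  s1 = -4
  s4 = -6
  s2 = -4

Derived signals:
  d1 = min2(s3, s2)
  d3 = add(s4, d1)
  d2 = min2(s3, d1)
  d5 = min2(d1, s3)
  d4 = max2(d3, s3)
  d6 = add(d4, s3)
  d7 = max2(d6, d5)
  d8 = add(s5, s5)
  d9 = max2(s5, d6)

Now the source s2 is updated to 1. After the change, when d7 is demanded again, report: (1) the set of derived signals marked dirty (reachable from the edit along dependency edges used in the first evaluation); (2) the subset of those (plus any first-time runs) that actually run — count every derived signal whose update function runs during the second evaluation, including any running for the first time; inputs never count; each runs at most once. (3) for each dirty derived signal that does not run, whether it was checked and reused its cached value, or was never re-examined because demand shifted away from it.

Initial pass — values computed on the first demand:
  d1 = min2(5, -4) = -4
  d3 = add(-6, -4) = -10
  d4 = max2(-10, 5) = 5
  d5 = min2(-4, 5) = -4
  d6 = add(5, 5) = 10
  d7 = max2(10, -4) = 10

Second demand — change propagation:
  d1: re-runs because s2 -4->1; new result 1.
  d3: re-runs because d1 -4->1; new result -5.
  d4: re-runs because d3 -10->-5; new result 5 (unchanged).
  d5: re-runs because d1 -4->1; new result 1.
  d6: re-examined; everything it read last time is the same (d4 unchanged, s3 unchanged) — cache 10 kept, no run.
  d7: re-runs because d5 -4->1; new result 10 (unchanged).

The important point: at d6 every value read last time is unchanged, so the dirty flag clears without a run.

Dirty set: d1, d3, d4, d5, d6, d7.
Run set: d1, d3, d4, d5, d7 (5 run).
Re-examined without running (cache reused): d6.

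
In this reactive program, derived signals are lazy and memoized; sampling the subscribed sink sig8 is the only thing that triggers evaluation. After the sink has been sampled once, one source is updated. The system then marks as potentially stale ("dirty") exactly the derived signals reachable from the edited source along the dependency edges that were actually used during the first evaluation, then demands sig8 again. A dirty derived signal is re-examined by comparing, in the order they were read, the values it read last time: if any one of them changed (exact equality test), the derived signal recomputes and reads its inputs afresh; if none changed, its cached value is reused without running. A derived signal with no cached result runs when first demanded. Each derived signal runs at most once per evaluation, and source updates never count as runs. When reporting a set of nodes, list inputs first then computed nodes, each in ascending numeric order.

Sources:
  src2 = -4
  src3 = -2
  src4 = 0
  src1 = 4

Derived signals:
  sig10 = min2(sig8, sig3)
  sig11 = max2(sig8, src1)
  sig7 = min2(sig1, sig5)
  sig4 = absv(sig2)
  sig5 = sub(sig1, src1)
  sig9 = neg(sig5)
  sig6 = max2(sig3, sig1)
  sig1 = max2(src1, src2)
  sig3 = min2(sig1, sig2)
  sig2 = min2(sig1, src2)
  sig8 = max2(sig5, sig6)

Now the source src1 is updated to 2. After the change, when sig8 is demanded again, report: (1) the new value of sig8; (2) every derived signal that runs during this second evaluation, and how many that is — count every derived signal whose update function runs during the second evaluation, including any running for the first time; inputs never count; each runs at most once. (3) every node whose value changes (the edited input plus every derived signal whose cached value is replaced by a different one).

First demand of the output computes:
  sig1 = max2(4, -4) = 4
  sig2 = min2(4, -4) = -4
  sig3 = min2(4, -4) = -4
  sig5 = sub(4, 4) = 0
  sig6 = max2(-4, 4) = 4
  sig8 = max2(0, 4) = 4

After the edit, cleaning proceeds:
  sig1: a read changed (src1 4->2) — executes, giving 2.
  sig2: a read changed (sig1 4->2) — executes, giving -4 — identical to its old value.
  sig3: a read changed (sig1 4->2) — executes, giving -4 — identical to its old value.
  sig5: a read changed (sig1 4->2; src1 4->2) — executes, giving 0 — identical to its old value.
  sig6: a read changed (sig1 4->2) — executes, giving 2.
  sig8: a read changed (sig6 4->2) — executes, giving 2.

Demanding sig8 again yields 2.
6 derived signals run: sig1, sig2, sig3, sig5, sig6, sig8.
The nodes whose values change: src1, sig1, sig6, sig8.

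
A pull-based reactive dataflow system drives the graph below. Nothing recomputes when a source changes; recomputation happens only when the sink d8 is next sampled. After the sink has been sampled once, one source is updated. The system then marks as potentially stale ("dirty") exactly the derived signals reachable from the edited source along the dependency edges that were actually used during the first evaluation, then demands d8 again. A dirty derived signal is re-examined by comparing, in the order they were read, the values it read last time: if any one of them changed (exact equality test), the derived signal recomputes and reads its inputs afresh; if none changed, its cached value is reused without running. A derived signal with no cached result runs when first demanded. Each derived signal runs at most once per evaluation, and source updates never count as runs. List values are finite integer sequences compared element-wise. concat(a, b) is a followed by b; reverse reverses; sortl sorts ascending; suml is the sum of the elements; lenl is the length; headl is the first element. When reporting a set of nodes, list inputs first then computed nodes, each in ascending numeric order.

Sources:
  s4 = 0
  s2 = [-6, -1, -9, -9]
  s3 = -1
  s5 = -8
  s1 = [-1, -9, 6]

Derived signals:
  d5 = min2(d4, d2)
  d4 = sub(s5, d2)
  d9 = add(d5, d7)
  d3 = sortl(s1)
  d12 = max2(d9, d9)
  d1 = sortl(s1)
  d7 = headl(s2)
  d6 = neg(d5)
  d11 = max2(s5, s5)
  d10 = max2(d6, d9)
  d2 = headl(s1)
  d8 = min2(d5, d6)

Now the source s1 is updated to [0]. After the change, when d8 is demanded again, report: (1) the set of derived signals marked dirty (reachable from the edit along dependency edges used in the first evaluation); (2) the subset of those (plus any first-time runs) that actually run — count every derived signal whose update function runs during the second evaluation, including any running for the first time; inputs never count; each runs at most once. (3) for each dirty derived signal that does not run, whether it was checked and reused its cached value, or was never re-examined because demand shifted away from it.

Marked dirty: d2, d4, d5, d6, d8.
Derived signals that run: d2, d4, d5, d6, d8 — 5 in total.
Every dirty derived signal ran.

First evaluation (everything demanded from the output):
  d2 = headl([-1, -9, 6]) = -1
  d4 = sub(-8, -1) = -7
  d5 = min2(-7, -1) = -7
  d6 = neg(-7) = 7
  d8 = min2(-7, 7) = -7

Propagation after the edit:
  d2: runs — s1 [-1, -9, 6]->[0]; result 0.
  d4: runs — d2 -1->0; result -8.
  d5: runs — d4 -7->-8; d2 -1->0; result -8.
  d6: runs — d5 -7->-8; result 8.
  d8: runs — d5 -7->-8; d6 7->8; result -8.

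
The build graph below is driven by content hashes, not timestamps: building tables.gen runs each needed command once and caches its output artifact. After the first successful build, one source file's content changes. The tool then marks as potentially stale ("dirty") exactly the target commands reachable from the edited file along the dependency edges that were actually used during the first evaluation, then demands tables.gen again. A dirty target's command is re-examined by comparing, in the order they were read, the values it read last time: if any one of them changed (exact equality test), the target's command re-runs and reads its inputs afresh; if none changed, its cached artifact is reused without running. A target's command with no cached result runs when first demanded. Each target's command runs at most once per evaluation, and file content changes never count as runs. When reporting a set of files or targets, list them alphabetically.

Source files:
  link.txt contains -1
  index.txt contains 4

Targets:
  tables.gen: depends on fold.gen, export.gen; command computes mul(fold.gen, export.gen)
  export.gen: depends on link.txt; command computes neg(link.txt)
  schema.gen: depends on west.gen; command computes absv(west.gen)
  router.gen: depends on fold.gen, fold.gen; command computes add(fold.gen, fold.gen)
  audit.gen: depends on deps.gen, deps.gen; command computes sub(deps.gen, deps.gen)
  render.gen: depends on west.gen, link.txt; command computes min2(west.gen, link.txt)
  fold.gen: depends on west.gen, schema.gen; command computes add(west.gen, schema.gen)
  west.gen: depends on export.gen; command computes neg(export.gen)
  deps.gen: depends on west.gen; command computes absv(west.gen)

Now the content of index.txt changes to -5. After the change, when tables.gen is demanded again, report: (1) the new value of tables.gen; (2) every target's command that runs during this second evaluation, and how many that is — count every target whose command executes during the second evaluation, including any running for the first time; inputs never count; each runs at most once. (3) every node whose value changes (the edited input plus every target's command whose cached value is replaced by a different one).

tables.gen now evaluates to 0.
Run set: none (0 run).
Changed values: index.txt.
The important point: nothing the output needs ever reads index.txt, so the edit is invisible to it.

Initial pass — values computed on the first demand:
  export.gen = neg(-1) = 1
  west.gen = neg(1) = -1
  schema.gen = absv(-1) = 1
  fold.gen = add(-1, 1) = 0
  tables.gen = mul(0, 1) = 0

Second demand — change propagation:
  no demanded computation ever read index.txt, so the edit dirties nothing and nothing runs.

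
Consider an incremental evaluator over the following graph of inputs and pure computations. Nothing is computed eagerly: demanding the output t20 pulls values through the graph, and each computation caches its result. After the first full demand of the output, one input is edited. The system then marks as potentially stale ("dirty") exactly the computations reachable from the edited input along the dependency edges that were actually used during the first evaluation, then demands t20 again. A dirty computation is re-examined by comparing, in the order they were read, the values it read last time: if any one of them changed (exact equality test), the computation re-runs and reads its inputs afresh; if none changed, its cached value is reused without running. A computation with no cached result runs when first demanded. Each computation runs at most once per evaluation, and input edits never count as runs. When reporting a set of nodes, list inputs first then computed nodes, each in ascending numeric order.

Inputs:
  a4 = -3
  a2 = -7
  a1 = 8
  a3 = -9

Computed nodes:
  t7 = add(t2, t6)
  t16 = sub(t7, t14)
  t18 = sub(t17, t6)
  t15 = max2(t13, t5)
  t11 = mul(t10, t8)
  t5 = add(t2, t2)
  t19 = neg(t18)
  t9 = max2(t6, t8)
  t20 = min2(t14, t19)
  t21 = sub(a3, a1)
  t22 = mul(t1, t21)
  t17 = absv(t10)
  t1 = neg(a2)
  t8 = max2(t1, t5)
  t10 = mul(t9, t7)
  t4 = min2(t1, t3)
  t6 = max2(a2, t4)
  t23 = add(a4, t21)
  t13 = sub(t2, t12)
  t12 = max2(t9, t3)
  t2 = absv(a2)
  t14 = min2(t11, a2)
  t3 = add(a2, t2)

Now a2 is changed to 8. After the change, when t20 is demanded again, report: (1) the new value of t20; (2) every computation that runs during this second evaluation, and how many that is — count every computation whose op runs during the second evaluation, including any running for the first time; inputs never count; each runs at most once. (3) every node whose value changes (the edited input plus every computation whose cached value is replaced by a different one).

t20 now evaluates to -248.
Run set: t1, t2, t3, t4, t5, t6, t7, t8, t9, t10, t11, t14, t17, t18, t19, t20 (16 run).
Changed values: a2, t1, t2, t3, t4, t5, t6, t7, t8, t9, t10, t11, t14, t17, t18, t19, t20.

Initial pass — values computed on the first demand:
  t1 = neg(-7) = 7
  t2 = absv(-7) = 7
  t3 = add(-7, 7) = 0
  t4 = min2(7, 0) = 0
  t5 = add(7, 7) = 14
  t6 = max2(-7, 0) = 0
  t7 = add(7, 0) = 7
  t8 = max2(7, 14) = 14
  t9 = max2(0, 14) = 14
  t10 = mul(14, 7) = 98
  t11 = mul(98, 14) = 1372
  t14 = min2(1372, -7) = -7
  t17 = absv(98) = 98
  t18 = sub(98, 0) = 98
  t19 = neg(98) = -98
  t20 = min2(-7, -98) = -98

Second demand — change propagation:
  t1: re-runs because a2 -7->8; new result -8.
  t2: re-runs because a2 -7->8; new result 8.
  t3: re-runs because a2 -7->8; t2 7->8; new result 16.
  t4: re-runs because t1 7->-8; t3 0->16; new result -8.
  t5: re-runs because t2 7->8; t2 7->8; new result 16.
  t6: re-runs because a2 -7->8; t4 0->-8; new result 8.
  t7: re-runs because t2 7->8; t6 0->8; new result 16.
  t8: re-runs because t1 7->-8; t5 14->16; new result 16.
  t9: re-runs because t6 0->8; t8 14->16; new result 16.
  t10: re-runs because t9 14->16; t7 7->16; new result 256.
  t11: re-runs because t10 98->256; t8 14->16; new result 4096.
  t14: re-runs because t11 1372->4096; a2 -7->8; new result 8.
  t17: re-runs because t10 98->256; new result 256.
  t18: re-runs because t17 98->256; t6 0->8; new result 248.
  t19: re-runs because t18 98->248; new result -248.
  t20: re-runs because t14 -7->8; t19 -98->-248; new result -248.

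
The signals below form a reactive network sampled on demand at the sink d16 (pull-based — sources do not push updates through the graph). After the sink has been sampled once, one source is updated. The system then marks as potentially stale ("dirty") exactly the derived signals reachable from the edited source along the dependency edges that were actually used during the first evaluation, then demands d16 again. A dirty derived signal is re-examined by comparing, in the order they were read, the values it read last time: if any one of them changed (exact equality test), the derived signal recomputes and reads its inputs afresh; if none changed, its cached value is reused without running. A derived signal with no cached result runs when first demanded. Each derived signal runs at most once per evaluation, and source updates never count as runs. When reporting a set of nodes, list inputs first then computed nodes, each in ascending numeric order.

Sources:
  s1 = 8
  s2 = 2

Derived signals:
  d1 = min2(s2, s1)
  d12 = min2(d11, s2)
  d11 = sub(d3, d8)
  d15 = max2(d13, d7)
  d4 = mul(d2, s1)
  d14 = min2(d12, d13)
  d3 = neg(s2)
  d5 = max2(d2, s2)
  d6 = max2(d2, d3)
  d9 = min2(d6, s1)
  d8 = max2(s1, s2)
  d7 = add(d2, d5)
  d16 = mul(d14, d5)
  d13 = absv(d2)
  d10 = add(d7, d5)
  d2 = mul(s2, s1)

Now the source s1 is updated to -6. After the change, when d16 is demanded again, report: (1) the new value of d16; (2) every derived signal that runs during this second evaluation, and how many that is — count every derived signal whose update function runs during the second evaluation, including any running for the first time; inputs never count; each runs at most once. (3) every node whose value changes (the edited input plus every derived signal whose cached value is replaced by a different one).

Initial pass — values computed on the first demand:
  d2 = mul(2, 8) = 16
  d3 = neg(2) = -2
  d5 = max2(16, 2) = 16
  d8 = max2(8, 2) = 8
  d11 = sub(-2, 8) = -10
  d12 = min2(-10, 2) = -10
  d13 = absv(16) = 16
  d14 = min2(-10, 16) = -10
  d16 = mul(-10, 16) = -160

Second demand — change propagation:
  d2: re-runs because s1 8->-6; new result -12.
  d5: re-runs because d2 16->-12; new result 2.
  d8: re-runs because s1 8->-6; new result 2.
  d11: re-runs because d8 8->2; new result -4.
  d12: re-runs because d11 -10->-4; new result -4.
  d13: re-runs because d2 16->-12; new result 12.
  d14: re-runs because d12 -10->-4; d13 16->12; new result -4.
  d16: re-runs because d14 -10->-4; d5 16->2; new result -8.

d16 now evaluates to -8.
Run set: d2, d5, d8, d11, d12, d13, d14, d16 (8 run).
Changed values: s1, d2, d5, d8, d11, d12, d13, d14, d16.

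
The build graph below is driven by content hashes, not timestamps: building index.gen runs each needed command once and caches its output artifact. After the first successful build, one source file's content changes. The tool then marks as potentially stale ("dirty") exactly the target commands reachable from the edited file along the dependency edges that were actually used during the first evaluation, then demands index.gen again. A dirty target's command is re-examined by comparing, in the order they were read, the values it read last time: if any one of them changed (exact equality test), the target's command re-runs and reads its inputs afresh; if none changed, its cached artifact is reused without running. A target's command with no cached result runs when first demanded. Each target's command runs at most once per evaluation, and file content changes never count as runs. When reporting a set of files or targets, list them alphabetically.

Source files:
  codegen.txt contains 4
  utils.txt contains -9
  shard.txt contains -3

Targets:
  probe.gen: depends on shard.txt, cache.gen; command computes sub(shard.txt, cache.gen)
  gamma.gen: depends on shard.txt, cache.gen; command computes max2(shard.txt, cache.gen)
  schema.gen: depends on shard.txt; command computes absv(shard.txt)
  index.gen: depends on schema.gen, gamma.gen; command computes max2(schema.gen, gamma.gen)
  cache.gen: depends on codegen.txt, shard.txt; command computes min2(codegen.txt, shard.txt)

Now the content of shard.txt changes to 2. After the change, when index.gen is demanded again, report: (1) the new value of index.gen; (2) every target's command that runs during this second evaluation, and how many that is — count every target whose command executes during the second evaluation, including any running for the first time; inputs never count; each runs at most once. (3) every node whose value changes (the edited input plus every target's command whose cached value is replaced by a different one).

index.gen now evaluates to 2.
Run set: cache.gen, gamma.gen, index.gen, schema.gen (4 run).
Changed values: cache.gen, gamma.gen, index.gen, schema.gen, shard.txt.

Initial pass — values computed on the first demand:
  cache.gen = min2(4, -3) = -3
  gamma.gen = max2(-3, -3) = -3
  schema.gen = absv(-3) = 3
  index.gen = max2(3, -3) = 3

Second demand — change propagation:
  cache.gen: re-runs because shard.txt -3->2; new result 2.
  gamma.gen: re-runs because shard.txt -3->2; cache.gen -3->2; new result 2.
  schema.gen: re-runs because shard.txt -3->2; new result 2.
  index.gen: re-runs because schema.gen 3->2; gamma.gen -3->2; new result 2.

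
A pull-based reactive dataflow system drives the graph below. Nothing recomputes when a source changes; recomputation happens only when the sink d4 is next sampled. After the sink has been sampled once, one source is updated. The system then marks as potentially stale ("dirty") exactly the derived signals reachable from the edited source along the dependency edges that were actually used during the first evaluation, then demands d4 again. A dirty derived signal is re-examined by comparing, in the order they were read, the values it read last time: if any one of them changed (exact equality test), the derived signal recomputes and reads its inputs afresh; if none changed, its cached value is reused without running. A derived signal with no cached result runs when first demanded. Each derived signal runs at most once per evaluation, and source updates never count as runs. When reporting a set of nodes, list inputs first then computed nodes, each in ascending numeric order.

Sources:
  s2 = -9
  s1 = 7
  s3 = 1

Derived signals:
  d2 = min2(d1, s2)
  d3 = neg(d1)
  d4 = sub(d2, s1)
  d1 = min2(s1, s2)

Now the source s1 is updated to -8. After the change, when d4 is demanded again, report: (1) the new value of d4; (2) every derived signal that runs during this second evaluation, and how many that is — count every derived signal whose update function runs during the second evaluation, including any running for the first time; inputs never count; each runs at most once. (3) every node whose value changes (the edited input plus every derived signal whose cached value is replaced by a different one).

New value of d4: -1.
Derived signals that run: d1, d4 — 2 in total.
Values that change: s1, d4.
Key observation: the cutoff stops propagation at d2 — its inputs' values are unchanged, so it reuses its cache.

First evaluation (everything demanded from the output):
  d1 = min2(7, -9) = -9
  d2 = min2(-9, -9) = -9
  d4 = sub(-9, 7) = -16

Propagation after the edit:
  d1: runs — s1 7->-8; result -9 (same value as before).
  d2: checked — values it read are unchanged (d1 unchanged, s2 unchanged); reused cached -9 without running.
  d4: runs — s1 7->-8; result -1.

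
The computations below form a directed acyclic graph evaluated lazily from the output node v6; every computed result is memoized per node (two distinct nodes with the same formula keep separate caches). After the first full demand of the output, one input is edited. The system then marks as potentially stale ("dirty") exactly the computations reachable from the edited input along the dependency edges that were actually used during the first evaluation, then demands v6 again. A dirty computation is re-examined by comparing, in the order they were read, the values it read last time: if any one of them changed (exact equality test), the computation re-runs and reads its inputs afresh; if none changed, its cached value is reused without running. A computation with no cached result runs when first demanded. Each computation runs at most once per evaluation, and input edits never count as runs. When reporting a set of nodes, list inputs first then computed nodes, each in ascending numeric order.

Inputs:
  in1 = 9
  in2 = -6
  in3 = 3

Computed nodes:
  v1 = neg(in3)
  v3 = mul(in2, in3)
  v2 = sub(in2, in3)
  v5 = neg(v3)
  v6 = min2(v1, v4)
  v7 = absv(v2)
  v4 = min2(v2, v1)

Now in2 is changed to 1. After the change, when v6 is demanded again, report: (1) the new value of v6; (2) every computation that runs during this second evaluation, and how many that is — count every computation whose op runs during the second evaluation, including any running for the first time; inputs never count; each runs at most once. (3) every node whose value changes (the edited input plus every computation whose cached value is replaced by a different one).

Demanding v6 again yields -3.
3 computations run: v2, v4, v6.
The nodes whose values change: in2, v2, v4, v6.

First demand of the output computes:
  v1 = neg(3) = -3
  v2 = sub(-6, 3) = -9
  v4 = min2(-9, -3) = -9
  v6 = min2(-3, -9) = -9

After the edit, cleaning proceeds:
  v2: a read changed (in2 -6->1) — executes, giving -2.
  v4: a read changed (v2 -9->-2) — executes, giving -3.
  v6: a read changed (v4 -9->-3) — executes, giving -3.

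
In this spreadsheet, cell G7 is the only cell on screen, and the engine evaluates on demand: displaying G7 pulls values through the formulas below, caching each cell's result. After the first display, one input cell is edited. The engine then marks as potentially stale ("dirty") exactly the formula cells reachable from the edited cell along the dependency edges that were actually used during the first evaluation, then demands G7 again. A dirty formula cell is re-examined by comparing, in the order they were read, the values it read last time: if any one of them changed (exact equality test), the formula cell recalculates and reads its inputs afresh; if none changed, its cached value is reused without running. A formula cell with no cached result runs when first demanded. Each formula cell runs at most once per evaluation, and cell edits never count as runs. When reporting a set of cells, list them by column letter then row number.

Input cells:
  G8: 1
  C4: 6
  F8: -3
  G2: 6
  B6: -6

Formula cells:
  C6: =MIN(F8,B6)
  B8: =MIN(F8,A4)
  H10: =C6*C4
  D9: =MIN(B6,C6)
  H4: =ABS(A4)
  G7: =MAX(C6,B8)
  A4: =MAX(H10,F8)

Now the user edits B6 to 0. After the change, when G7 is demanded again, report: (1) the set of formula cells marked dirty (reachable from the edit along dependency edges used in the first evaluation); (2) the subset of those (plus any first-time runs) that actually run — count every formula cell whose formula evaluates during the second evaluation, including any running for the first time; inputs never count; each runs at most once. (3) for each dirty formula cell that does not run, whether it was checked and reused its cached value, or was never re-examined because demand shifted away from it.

Dirty set: A4, B8, C6, G7, H10.
Run set: A4, C6, G7, H10 (4 run).
Re-examined without running (cache reused): B8.
The important point: at B8 every value read last time is unchanged, so the dirty flag clears without a run.

Initial pass — values computed on the first demand:
  C6 = MIN(-3, -6) = -6
  H10 = -6 * 6 = -36
  A4 = MAX(-36, -3) = -3
  B8 = MIN(-3, -3) = -3
  G7 = MAX(-6, -3) = -3

Second demand — change propagation:
  C6: re-runs because B6 -6->0; new result -3.
  H10: re-runs because C6 -6->-3; new result -18.
  A4: re-runs because H10 -36->-18; new result -3 (unchanged).
  B8: re-examined; everything it read last time is the same (F8 unchanged, A4 unchanged) — cache -3 kept, no run.
  G7: re-runs because C6 -6->-3; new result -3 (unchanged).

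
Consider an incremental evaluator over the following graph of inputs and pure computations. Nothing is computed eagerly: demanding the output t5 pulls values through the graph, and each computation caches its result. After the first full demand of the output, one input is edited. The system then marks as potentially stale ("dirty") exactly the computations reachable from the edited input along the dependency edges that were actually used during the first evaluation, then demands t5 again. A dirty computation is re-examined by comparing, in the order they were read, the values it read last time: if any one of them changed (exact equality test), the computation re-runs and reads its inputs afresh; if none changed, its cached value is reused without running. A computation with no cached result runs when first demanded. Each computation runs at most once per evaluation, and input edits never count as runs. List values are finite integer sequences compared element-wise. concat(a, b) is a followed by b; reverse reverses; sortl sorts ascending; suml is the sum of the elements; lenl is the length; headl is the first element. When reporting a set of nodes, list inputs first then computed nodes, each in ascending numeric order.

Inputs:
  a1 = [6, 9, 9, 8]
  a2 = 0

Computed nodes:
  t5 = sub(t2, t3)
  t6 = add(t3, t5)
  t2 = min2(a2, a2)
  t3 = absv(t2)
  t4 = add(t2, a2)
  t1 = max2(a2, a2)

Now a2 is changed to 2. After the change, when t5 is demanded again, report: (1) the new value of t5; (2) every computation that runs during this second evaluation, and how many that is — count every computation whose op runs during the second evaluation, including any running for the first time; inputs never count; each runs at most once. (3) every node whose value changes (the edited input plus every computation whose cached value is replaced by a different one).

t5 now evaluates to 0.
Run set: t2, t3, t5 (3 run).
Changed values: a2, t2, t3.

Initial pass — values computed on the first demand:
  t2 = min2(0, 0) = 0
  t3 = absv(0) = 0
  t5 = sub(0, 0) = 0

Second demand — change propagation:
  t2: re-runs because a2 0->2; a2 0->2; new result 2.
  t3: re-runs because t2 0->2; new result 2.
  t5: re-runs because t2 0->2; t3 0->2; new result 0 (unchanged).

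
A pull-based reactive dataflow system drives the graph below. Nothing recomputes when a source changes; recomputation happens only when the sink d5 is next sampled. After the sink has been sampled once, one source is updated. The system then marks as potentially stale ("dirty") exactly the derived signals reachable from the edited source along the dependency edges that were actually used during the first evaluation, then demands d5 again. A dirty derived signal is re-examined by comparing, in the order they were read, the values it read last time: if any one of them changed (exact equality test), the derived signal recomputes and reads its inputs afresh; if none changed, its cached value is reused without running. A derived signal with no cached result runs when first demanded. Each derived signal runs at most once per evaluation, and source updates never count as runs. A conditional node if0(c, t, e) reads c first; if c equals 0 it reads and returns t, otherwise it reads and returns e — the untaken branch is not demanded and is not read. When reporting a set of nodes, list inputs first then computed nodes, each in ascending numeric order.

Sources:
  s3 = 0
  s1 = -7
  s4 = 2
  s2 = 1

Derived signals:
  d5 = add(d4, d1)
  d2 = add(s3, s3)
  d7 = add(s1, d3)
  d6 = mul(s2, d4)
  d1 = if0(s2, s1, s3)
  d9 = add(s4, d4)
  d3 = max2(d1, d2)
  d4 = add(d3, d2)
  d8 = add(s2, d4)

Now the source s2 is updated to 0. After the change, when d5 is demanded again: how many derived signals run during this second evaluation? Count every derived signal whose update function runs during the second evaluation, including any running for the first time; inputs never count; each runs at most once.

Derived signals that run: d1, d3, d5 — 3 in total.
Key observation: the cutoff stops propagation at d4 — its inputs' values are unchanged, so it reuses its cache.

First evaluation (everything demanded from the output):
  d1 = if0(s2=1 -> else branch s3) = 0
  d2 = add(0, 0) = 0
  d3 = max2(0, 0) = 0
  d4 = add(0, 0) = 0
  d5 = add(0, 0) = 0

Propagation after the edit:
  d1: runs — s2 1->0; result -7.
  d3: runs — d1 0->-7; result 0 (same value as before).
  d4: checked — values it read are unchanged (d3 unchanged, d2 unchanged); reused cached 0 without running.
  d5: runs — d1 0->-7; result -7.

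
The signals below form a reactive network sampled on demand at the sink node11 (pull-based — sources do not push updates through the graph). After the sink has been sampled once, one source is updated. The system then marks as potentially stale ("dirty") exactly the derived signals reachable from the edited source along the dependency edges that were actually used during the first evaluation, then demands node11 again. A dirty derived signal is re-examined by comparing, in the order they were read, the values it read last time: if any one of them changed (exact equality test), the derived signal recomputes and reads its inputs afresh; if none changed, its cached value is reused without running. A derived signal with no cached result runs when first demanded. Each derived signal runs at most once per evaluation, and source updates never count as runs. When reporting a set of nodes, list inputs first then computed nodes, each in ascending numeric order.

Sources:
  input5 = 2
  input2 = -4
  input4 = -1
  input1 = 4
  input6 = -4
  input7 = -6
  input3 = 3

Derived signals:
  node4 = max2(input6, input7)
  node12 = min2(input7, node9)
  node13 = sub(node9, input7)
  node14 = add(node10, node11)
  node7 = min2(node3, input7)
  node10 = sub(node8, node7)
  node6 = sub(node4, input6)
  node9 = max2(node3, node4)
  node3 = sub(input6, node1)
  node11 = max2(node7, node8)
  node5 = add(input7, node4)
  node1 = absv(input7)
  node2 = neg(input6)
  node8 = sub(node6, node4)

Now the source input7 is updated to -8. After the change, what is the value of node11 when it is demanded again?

node11 now evaluates to 4.
The important point: at node6 every value read last time is unchanged, so the dirty flag clears without a run.

Initial pass — values computed on the first demand:
  node1 = absv(-6) = 6
  node3 = sub(-4, 6) = -10
  node4 = max2(-4, -6) = -4
  node6 = sub(-4, -4) = 0
  node7 = min2(-10, -6) = -10
  node8 = sub(0, -4) = 4
  node11 = max2(-10, 4) = 4

Second demand — change propagation:
  node1: re-runs because input7 -6->-8; new result 8.
  node3: re-runs because node1 6->8; new result -12.
  node4: re-runs because input7 -6->-8; new result -4 (unchanged).
  node6: re-examined; everything it read last time is the same (node4 unchanged, input6 unchanged) — cache 0 kept, no run.
  node7: re-runs because node3 -10->-12; input7 -6->-8; new result -12.
  node8: re-examined; everything it read last time is the same (node6 unchanged, node4 unchanged) — cache 4 kept, no run.
  node11: re-runs because node7 -10->-12; new result 4 (unchanged).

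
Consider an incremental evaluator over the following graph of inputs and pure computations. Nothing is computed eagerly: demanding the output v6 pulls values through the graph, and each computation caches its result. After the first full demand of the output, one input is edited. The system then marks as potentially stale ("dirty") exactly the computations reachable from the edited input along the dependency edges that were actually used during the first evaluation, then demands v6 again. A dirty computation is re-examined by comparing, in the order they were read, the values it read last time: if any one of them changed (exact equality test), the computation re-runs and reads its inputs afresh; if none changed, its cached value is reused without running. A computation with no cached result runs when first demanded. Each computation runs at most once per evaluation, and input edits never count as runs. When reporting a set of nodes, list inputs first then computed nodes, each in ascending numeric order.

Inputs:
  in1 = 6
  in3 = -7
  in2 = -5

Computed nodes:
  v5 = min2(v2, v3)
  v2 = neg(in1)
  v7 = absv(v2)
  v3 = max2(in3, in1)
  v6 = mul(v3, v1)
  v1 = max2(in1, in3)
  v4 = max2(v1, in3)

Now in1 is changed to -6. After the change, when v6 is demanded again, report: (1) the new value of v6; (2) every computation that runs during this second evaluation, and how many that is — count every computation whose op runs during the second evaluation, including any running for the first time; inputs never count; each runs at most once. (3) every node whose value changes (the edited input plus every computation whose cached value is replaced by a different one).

Initial pass — values computed on the first demand:
  v1 = max2(6, -7) = 6
  v3 = max2(-7, 6) = 6
  v6 = mul(6, 6) = 36

Second demand — change propagation:
  v1: re-runs because in1 6->-6; new result -6.
  v3: re-runs because in1 6->-6; new result -6.
  v6: re-runs because v3 6->-6; v1 6->-6; new result 36 (unchanged).

v6 now evaluates to 36.
Run set: v1, v3, v6 (3 run).
Changed values: in1, v1, v3.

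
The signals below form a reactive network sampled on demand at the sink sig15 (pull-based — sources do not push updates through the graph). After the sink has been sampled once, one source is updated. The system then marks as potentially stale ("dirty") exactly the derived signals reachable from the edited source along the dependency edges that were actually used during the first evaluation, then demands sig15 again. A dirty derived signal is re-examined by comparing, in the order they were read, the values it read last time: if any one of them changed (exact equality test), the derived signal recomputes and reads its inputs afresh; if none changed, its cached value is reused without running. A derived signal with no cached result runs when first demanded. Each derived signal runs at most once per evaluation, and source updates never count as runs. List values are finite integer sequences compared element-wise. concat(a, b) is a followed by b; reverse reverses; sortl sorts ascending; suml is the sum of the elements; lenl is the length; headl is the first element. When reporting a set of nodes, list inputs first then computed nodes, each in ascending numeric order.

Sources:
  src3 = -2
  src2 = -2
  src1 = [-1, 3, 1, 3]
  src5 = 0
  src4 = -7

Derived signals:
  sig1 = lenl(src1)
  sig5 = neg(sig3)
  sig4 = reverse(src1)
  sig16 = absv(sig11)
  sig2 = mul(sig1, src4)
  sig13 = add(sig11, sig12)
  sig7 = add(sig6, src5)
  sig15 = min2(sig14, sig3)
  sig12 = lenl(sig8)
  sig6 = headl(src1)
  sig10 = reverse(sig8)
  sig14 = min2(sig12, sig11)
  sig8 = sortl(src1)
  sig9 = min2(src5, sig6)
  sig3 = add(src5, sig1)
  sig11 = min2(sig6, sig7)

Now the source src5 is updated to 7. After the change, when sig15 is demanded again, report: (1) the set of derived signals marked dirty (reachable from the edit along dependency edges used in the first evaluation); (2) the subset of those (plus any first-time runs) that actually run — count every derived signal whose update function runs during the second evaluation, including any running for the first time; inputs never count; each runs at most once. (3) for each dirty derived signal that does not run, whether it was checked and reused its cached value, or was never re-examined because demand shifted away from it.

Dirty set: sig3, sig7, sig11, sig14, sig15.
Run set: sig3, sig7, sig11, sig15 (4 run).
Re-examined without running (cache reused): sig14.
The important point: at sig14 every value read last time is unchanged, so the dirty flag clears without a run.

Initial pass — values computed on the first demand:
  sig1 = lenl([-1, 3, 1, 3]) = 4
  sig3 = add(0, 4) = 4
  sig6 = headl([-1, 3, 1, 3]) = -1
  sig7 = add(-1, 0) = -1
  sig8 = sortl([-1, 3, 1, 3]) = [-1, 1, 3, 3]
  sig11 = min2(-1, -1) = -1
  sig12 = lenl([-1, 1, 3, 3]) = 4
  sig14 = min2(4, -1) = -1
  sig15 = min2(-1, 4) = -1

Second demand — change propagation:
  sig3: re-runs because src5 0->7; new result 11.
  sig7: re-runs because src5 0->7; new result 6.
  sig11: re-runs because sig7 -1->6; new result -1 (unchanged).
  sig14: re-examined; everything it read last time is the same (sig12 unchanged, sig11 unchanged) — cache -1 kept, no run.
  sig15: re-runs because sig3 4->11; new result -1 (unchanged).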